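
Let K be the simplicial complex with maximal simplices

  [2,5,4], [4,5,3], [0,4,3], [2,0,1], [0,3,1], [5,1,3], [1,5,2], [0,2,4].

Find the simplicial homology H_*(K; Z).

H_0 ≅ Z,  H_1 = 0,  H_2 ≅ Z.

Fix the vertex order 0 < 1 < 2 < 3 < 4 < 5 and write every simplex with vertices in increasing order. Then dim K = 2 and the simplices of K are:

  0-simplices (6): [0], [1], [2], [3], [4], [5]
  1-simplices (12): [0,1], [0,2], [0,3], [0,4], [1,2], [1,3], [1,5], [2,4], [2,5], [3,4], [3,5], [4,5]
  2-simplices (8): [0,1,2], [0,1,3], [0,2,4], [0,3,4], [1,2,5], [1,3,5], [2,4,5], [3,4,5]

so the chain groups are C_0 ≅ Z^6, C_1 ≅ Z^12, C_2 ≅ Z^8.

∂_1: C_1 → C_0 maps an edge to its endpoints' difference, ∂[p,q] = q − p. For instance
  ∂[0,2] = [2] − [0].
As a 6×12 matrix over Z this has rank 5, with invariant factors (1,1,1,1,1).

Boundary ∂_2: C_2 → C_1 maps a triangle to the signed sum of its edges. For instance
  ∂[1,2,5] = [2,5] − [1,5] + [1,2],
  ∂[0,2,4] = [2,4] − [0,4] + [0,2].
The resulting 12×8 matrix has rank 7, and its Smith normal form has invariant factors (1,1,1,1,1,1,1).

From H_k ≅ ker(∂_k) / im(∂_{k+1}) we obtain:

  H_0: rank C_0 − rank ∂_1 = 6 − 5 = 1, and the invariant factors of ∂_1 are all 1, so H_0 = Z.
  H_1: rank ker ∂_1 − rank ∂_2 = (12 − 5) − 7 = 0, and the invariant factors of ∂_2 are all 1, so H_1 = 0.
  H_2: rank ker ∂_2 − rank ∂_3 = (8 − 7) − 0 = 1, and there is no ∂_3, so H_2 = Z.

(K is a triangulation of the 2-sphere S^2.)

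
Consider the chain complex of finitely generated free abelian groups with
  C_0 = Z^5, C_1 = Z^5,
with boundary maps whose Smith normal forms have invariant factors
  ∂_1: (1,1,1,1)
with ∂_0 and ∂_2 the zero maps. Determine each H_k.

H_0: b_0 = 5 − 0 − 4 = 1; torsion from ∂_1 factors > 1: none. So H_0 ≅ Z.
H_1: b_1 = 5 − 4 − 0 = 1; torsion from ∂_2 factors > 1: none. So H_1 ≅ Z.

H_0 ≅ Z,  H_1 ≅ Z.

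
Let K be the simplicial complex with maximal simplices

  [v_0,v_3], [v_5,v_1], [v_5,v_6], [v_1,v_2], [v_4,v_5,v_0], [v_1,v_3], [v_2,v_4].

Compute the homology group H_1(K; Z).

H_1 = Z^2.

We work with the vertex ordering v_0 < v_1 < v_2 < v_3 < v_4 < v_5 < v_6. The simplices of K, each written with vertices in increasing order, are:

  0-simplices (7): [v_0], [v_1], [v_2], [v_3], [v_4], [v_5], [v_6]
  1-simplices (9): [v_0,v_3], [v_0,v_4], [v_0,v_5], [v_1,v_2], [v_1,v_3], [v_1,v_5], [v_2,v_4], [v_4,v_5], [v_5,v_6]
  2-simplices (1): [v_0,v_4,v_5]

Hence C_0 ≅ Z^7, C_1 ≅ Z^9, C_2 ≅ Z^1.

∂_1: C_1 → C_0 sends each edge [p,q] (with p < q) to q − p. For instance
  ∂[v_2,v_4] = [v_4] − [v_2].
The resulting 7×9 matrix has rank 6, and its Smith normal form has invariant factors (1,1,1,1,1,1).

The boundary map ∂_2: C_2 → C_1 acts by ∂[p,q,r] = [q,r] − [p,r] + [p,q]. For instance
  ∂[v_0,v_4,v_5] = [v_4,v_5] − [v_0,v_5] + [v_0,v_4].
This gives a 9×1 integer matrix of rank 1; reducing to Smith normal form yields diagonal entries (1).

Computing H_k = (kernel of ∂_k) / (image of ∂_{k+1}):

  H_1: rank ker ∂_1 − rank ∂_2 = (9 − 6) − 1 = 2, and the invariant factors of ∂_2 are all 1, so H_1 = Z^2.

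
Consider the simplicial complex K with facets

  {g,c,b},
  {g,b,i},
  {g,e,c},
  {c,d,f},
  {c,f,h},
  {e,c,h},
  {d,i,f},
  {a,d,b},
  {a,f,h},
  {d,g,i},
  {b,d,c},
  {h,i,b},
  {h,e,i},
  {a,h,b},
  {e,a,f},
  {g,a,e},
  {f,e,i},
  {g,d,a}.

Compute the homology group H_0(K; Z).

Take the total order a < b < c < d < e < f < g < h < i on the vertex set. Then K (dimension 2) consists of the simplices:

  0-simplices (9): a, b, c, d, e, f, g, h, i
  1-simplices (27): ab, ad, ae, af, ag, ah, bc, bd, bg, bh, bi, cd, ce, cf, cg, ch, df, dg, di, ef, eg, eh, ei, fh, fi, gi, hi
  2-simplices (18): abd, abh, adg, aef, aeg, afh, bcd, bcg, bgi, bhi, cdf, ceg, ceh, cfh, dfi, dgi, efi, ehi

Hence C_0 ≅ Z^9, C_1 ≅ Z^27, C_2 ≅ Z^18.

The boundary map ∂_1: C_1 → C_0 maps an edge to its endpoints' difference, ∂[p,q] = q − p. For instance
  ∂dg = g − d.
The 9×27 boundary matrix has rank 8 and Smith normal form diag(1,1,1,1,1,1,1,1).

Boundary ∂_2: C_2 → C_1 acts by ∂[p,q,r] = [q,r] − [p,r] + [p,q]. For instance
  ∂cfh = fh − ch + cf,
  ∂efi = fi − ei + ef.
The resulting 27×18 matrix has rank 18, and its Smith normal form has invariant factors (1,1,1,1,1,1,1,1,1,1,1,1,1,1,1,1,1,2).

Computing H_k = (kernel of ∂_k) / (image of ∂_{k+1}):

  H_0: rank C_0 − rank ∂_1 = 9 − 8 = 1, and the invariant factors of ∂_1 are all 1, so H_0 ≅ Z.

H_0 ≅ Z.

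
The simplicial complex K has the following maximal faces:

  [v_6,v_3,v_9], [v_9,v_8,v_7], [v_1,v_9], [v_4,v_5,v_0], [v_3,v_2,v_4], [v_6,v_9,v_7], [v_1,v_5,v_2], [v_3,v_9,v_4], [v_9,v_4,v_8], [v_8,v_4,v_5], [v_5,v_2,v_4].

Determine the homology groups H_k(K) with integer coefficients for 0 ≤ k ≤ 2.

H_0 = Z,  H_1 = Z,  H_2 = 0.

We work with the vertex ordering v_0 < v_1 < v_2 < v_3 < v_4 < v_5 < v_6 < v_7 < v_8 < v_9. The simplices of K, each written with vertices in increasing order, are:

  0-simplices (10): [v_0], [v_1], [v_2], [v_3], [v_4], [v_5], [v_6], [v_7], [v_8], [v_9]
  1-simplices (20): (20 of them)
  2-simplices (10): [v_0,v_4,v_5], [v_1,v_2,v_5], [v_2,v_3,v_4], [v_2,v_4,v_5], [v_3,v_4,v_9], [v_3,v_6,v_9], [v_4,v_5,v_8], [v_4,v_8,v_9], [v_6,v_7,v_9], [v_7,v_8,v_9]

Hence C_0 ≅ Z^10, C_1 ≅ Z^20, C_2 ≅ Z^10.

∂_1: C_1 → C_0 maps an edge to its endpoints' difference, ∂[p,q] = q − p.
The resulting 10×20 matrix has rank 9, and its Smith normal form has invariant factors (1,1,1,1,1,1,1,1,1).

The boundary map ∂_2: C_2 → C_1 sends each 2-simplex [p,q,r] to [q,r] − [p,r] + [p,q]. For instance
  ∂[v_4,v_8,v_9] = [v_8,v_9] − [v_4,v_9] + [v_4,v_8],
  ∂[v_3,v_4,v_9] = [v_4,v_9] − [v_3,v_9] + [v_3,v_4].
The 20×10 boundary matrix has rank 10 and Smith normal form diag(1,1,1,1,1,1,1,1,1,1).

Now H_k = ker ∂_k / im ∂_{k+1}, so:

  H_0: rank C_0 − rank ∂_1 = 10 − 9 = 1, and the invariant factors of ∂_1 are all 1, so H_0 ≅ Z.
  H_1: rank ker ∂_1 − rank ∂_2 = (20 − 9) − 10 = 1, and the invariant factors of ∂_2 are all 1, so H_1 ≅ Z.
  H_2: rank ker ∂_2 − rank ∂_3 = (10 − 10) − 0 = 0, and there is no ∂_3, so H_2 ≅ 0.

As a check, the Euler characteristic is 10 − 20 + 10 = 0, which agrees with 1 − 1 + 0 = 0.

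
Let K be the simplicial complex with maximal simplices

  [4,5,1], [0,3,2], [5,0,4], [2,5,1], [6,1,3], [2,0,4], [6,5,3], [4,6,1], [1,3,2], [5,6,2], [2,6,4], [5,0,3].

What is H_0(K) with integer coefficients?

K has 7 vertices, 18 edges, 12 triangles.
rank ∂_0 = 0, rank ∂_1 = 6 ⇒ b_0 = 7 − 0 − 6 = 1; all invariant factors of ∂_1 are 1 so no torsion. So H_0 ≅ Z.

H_0 ≅ Z.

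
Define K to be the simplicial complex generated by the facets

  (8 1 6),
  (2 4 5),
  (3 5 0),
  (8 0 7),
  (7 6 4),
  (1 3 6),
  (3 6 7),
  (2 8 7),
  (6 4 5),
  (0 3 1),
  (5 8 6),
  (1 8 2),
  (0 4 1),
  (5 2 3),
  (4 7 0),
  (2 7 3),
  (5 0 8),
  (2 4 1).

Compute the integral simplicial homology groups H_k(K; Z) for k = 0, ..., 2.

Take the total order 0 < 1 < 2 < 3 < 4 < 5 < 6 < 7 < 8 on the vertex set. Then K (dimension 2) consists of the simplices:

  0-simplices (9): [0], [1], [2], [3], [4], [5], [6], [7], [8]
  1-simplices (27): (27 of them)
  2-simplices (18): [0,1,3], [0,1,4], [0,3,5], [0,4,7], [0,5,8], [0,7,8], [1,2,4], [1,2,8], [1,3,6], [1,6,8], [2,3,5], [2,3,7], [2,4,5], [2,7,8], [3,6,7], [4,5,6], [4,6,7], [5,6,8]

giving chain groups C_0 ≅ Z^9, C_1 ≅ Z^27, C_2 ≅ Z^18.

∂_1: C_1 → C_0 sends each edge [p,q] (with p < q) to q − p.
The resulting 9×27 matrix has rank 8, and its Smith normal form has invariant factors (1,1,1,1,1,1,1,1).

∂_2: C_2 → C_1 sends each 2-simplex [p,q,r] to [q,r] − [p,r] + [p,q]. For instance
  ∂[1,3,6] = [3,6] − [1,6] + [1,3],
  ∂[1,6,8] = [6,8] − [1,8] + [1,6].
This gives a 27×18 integer matrix of rank 17; reducing to Smith normal form yields diagonal entries (1,1,1,1,1,1,1,1,1,1,1,1,1,1,1,1,1).

Now H_k = ker ∂_k / im ∂_{k+1}, so:

  H_0: rank C_0 − rank ∂_1 = 9 − 8 = 1, and the invariant factors of ∂_1 are all 1, so H_0 ≅ Z.
  H_1: rank ker ∂_1 − rank ∂_2 = (27 − 8) − 17 = 2, and the invariant factors of ∂_2 are all 1, so H_1 ≅ Z^2.
  H_2: rank ker ∂_2 − rank ∂_3 = (18 − 17) − 0 = 1, and there is no ∂_3, so H_2 ≅ Z.

As a check, the Euler characteristic is 9 − 27 + 18 = 0, which agrees with 1 − 2 + 1 = 0.

H_0 ≅ Z,  H_1 ≅ Z^2,  H_2 ≅ Z.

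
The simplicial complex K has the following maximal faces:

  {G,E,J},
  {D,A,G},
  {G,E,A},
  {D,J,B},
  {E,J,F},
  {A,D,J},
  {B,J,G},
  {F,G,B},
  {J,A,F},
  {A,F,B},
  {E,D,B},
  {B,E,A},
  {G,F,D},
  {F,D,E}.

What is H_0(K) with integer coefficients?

Take the total order A < B < D < E < F < G < J on the vertex set. Then K (dimension 2) consists of the simplices:

  0-simplices (7): A, B, D, E, F, G, J
  1-simplices (21): AB, AD, AE, AF, AG, AJ, BD, BE, BF, BG, BJ, DE, DF, DG, DJ, EF, EG, EJ, FG, FJ, GJ
  2-simplices (14): ABE, ABF, ADG, ADJ, AEG, AFJ, BDE, BDJ, BFG, BGJ, DEF, DFG, EFJ, EGJ

so the chain groups are C_0 ≅ Z^7, C_1 ≅ Z^21, C_2 ≅ Z^14.

The boundary map ∂_1: C_1 → C_0 maps an edge to its endpoints' difference, ∂[p,q] = q − p.
This gives a 7×21 integer matrix of rank 6; reducing to Smith normal form yields diagonal entries (1,1,1,1,1,1).

The boundary map ∂_2: C_2 → C_1 sends each 2-simplex [p,q,r] to [q,r] − [p,r] + [p,q]. For instance
  ∂AFJ = FJ − AJ + AF,
  ∂DEF = EF − DF + DE.
This gives a 21×14 integer matrix of rank 13; reducing to Smith normal form yields diagonal entries (1,1,1,1,1,1,1,1,1,1,1,1,1).

Now H_k = ker ∂_k / im ∂_{k+1}, so:

  H_0: rank C_0 − rank ∂_1 = 7 − 6 = 1, and the invariant factors of ∂_1 are all 1, so H_0 = Z.

H_0 = Z.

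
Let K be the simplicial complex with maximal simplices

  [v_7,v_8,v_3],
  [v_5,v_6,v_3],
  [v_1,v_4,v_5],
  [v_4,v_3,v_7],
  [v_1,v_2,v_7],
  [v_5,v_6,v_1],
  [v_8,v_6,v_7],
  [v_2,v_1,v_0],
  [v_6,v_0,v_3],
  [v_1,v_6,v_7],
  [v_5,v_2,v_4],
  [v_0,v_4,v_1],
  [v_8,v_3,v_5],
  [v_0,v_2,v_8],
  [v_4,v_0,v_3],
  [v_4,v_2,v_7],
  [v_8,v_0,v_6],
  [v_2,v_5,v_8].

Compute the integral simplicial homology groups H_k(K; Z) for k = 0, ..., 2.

Fix the vertex order v_0 < v_1 < v_2 < v_3 < v_4 < v_5 < v_6 < v_7 < v_8 and write every simplex with vertices in increasing order. Then dim K = 2 and the simplices of K are:

  0-simplices (9): [v_0], [v_1], [v_2], [v_3], [v_4], [v_5], [v_6], [v_7], [v_8]
  1-simplices (27): (27 of them)
  2-simplices (18): (18 of them)

giving chain groups C_0 ≅ Z^9, C_1 ≅ Z^27, C_2 ≅ Z^18.

The boundary map ∂_1: C_1 → C_0 is given by ∂[p,q] = [q] − [p]. For instance
  ∂[v_1,v_4] = [v_4] − [v_1].
The resulting 9×27 matrix has rank 8, and its Smith normal form has invariant factors (1,1,1,1,1,1,1,1).

∂_2: C_2 → C_1 sends each 2-simplex [p,q,r] to [q,r] − [p,r] + [p,q]. For instance
  ∂[v_0,v_2,v_8] = [v_2,v_8] − [v_0,v_8] + [v_0,v_2],
  ∂[v_2,v_4,v_5] = [v_4,v_5] − [v_2,v_5] + [v_2,v_4].
As a 27×18 matrix over Z this has rank 18, with invariant factors (1,1,1,1,1,1,1,1,1,1,1,1,1,1,1,1,1,2).

Now H_k = ker ∂_k / im ∂_{k+1}, so:

  H_0: rank C_0 − rank ∂_1 = 9 − 8 = 1, and the invariant factors of ∂_1 are all 1, so H_0 ≅ Z.
  H_1: rank ker ∂_1 − rank ∂_2 = (27 − 8) − 18 = 1, and ∂_2 has invariant factor 2 > 1, so H_1 ≅ Z ⊕ Z/2.
  H_2: rank ker ∂_2 − rank ∂_3 = (18 − 18) − 0 = 0, and there is no ∂_3, so H_2 ≅ 0.

As a check, the Euler characteristic is 9 − 27 + 18 = 0, which agrees with 1 − 1 + 0 = 0.
(K is a triangulation of the Klein bottle.)

H_0 = Z,  H_1 = Z ⊕ Z/2,  H_2 = 0.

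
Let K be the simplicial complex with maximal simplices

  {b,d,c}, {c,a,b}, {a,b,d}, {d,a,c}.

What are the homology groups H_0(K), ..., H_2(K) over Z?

H_0 ≅ Z,  H_1 = 0,  H_2 ≅ Z.

Order the vertices as a < b < c < d. Listing each simplex with vertices in this order, K has dimension 2 with simplices:

  0-simplices (4): a, b, c, d
  1-simplices (6): ab, ac, ad, bc, bd, cd
  2-simplices (4): abc, abd, acd, bcd

giving chain groups C_0 ≅ Z^4, C_1 ≅ Z^6, C_2 ≅ Z^4.

∂_1: C_1 → C_0 is given by ∂[p,q] = [q] − [p]. For instance
  ∂bc = c − b.
As a 4×6 matrix over Z this has rank 3, with invariant factors (1,1,1).

The boundary map ∂_2: C_2 → C_1 sends each 2-simplex [p,q,r] to [q,r] − [p,r] + [p,q]. For instance
  ∂abd = bd − ad + ab,
  ∂acd = cd − ad + ac.
The 6×4 boundary matrix has rank 3 and Smith normal form diag(1,1,1).

Now H_k = ker ∂_k / im ∂_{k+1}, so:

  H_0: rank C_0 − rank ∂_1 = 4 − 3 = 1, and the invariant factors of ∂_1 are all 1, so H_0 = Z.
  H_1: rank ker ∂_1 − rank ∂_2 = (6 − 3) − 3 = 0, and the invariant factors of ∂_2 are all 1, so H_1 = 0.
  H_2: rank ker ∂_2 − rank ∂_3 = (4 − 3) − 0 = 1, and there is no ∂_3, so H_2 = Z.

As a check, the Euler characteristic is 4 − 6 + 4 = 2, which agrees with 1 − 0 + 1 = 2.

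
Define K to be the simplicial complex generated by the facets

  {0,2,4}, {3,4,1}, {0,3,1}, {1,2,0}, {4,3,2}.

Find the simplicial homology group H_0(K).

H_0 = Z.

Order the vertices as 0 < 1 < 2 < 3 < 4. Listing each simplex with vertices in this order, K has dimension 2 with simplices:

  0-simplices (5): [0], [1], [2], [3], [4]
  1-simplices (10): [0,1], [0,2], [0,3], [0,4], [1,2], [1,3], [1,4], [2,3], [2,4], [3,4]
  2-simplices (5): [0,1,2], [0,1,3], [0,2,4], [1,3,4], [2,3,4]

Hence C_0 ≅ Z^5, C_1 ≅ Z^10, C_2 ≅ Z^5.

The boundary map ∂_1: C_1 → C_0 is given by ∂[p,q] = [q] − [p].
As a 5×10 matrix over Z this has rank 4, with invariant factors (1,1,1,1).

The boundary map ∂_2: C_2 → C_1 acts by ∂[p,q,r] = [q,r] − [p,r] + [p,q]. For instance
  ∂[2,3,4] = [3,4] − [2,4] + [2,3],
  ∂[0,1,2] = [1,2] − [0,2] + [0,1].
The resulting 10×5 matrix has rank 5, and its Smith normal form has invariant factors (1,1,1,1,1).

Now H_k = ker ∂_k / im ∂_{k+1}, so:

  H_0: rank C_0 − rank ∂_1 = 5 − 4 = 1, and the invariant factors of ∂_1 are all 1, so H_0 = Z.

(K is a triangulation of the Möbius band.)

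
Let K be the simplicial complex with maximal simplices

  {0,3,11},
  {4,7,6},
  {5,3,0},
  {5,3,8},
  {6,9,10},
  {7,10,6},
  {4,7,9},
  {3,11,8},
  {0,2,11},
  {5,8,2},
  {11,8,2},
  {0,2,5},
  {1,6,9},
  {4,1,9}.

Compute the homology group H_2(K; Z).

Fix the vertex order 0 < 1 < 2 < 3 < 4 < 5 < 6 < 7 < 8 < 9 < 10 < 11 and write every simplex with vertices in increasing order. Then dim K = 2 and the simplices of K are:

  0-simplices (12): [0], [1], [2], [3], [4], [5], [6], [7], [8], [9], [10], [11]
  1-simplices (24): (24 of them)
  2-simplices (14): [0,2,5], [0,2,11], [0,3,5], [0,3,11], [1,4,9], [1,6,9], [2,5,8], [2,8,11], [3,5,8], [3,8,11], [4,6,7], [4,7,9], [6,7,10], [6,9,10]

giving chain groups C_0 ≅ Z^12, C_1 ≅ Z^24, C_2 ≅ Z^14.

Boundary ∂_1: C_1 → C_0 is given by ∂[p,q] = [q] − [p]. For instance
  ∂[7,10] = [10] − [7].
The 12×24 boundary matrix has rank 10 and Smith normal form diag(1,1,1,1,1,1,1,1,1,1).

Boundary ∂_2: C_2 → C_1 maps a triangle to the signed sum of its edges. For instance
  ∂[2,5,8] = [5,8] − [2,8] + [2,5],
  ∂[2,8,11] = [8,11] − [2,11] + [2,8].
The 24×14 boundary matrix has rank 13 and Smith normal form diag(1,1,1,1,1,1,1,1,1,1,1,1,1).

Computing H_k = (kernel of ∂_k) / (image of ∂_{k+1}):

  H_2: rank ker ∂_2 − rank ∂_3 = (14 − 13) − 0 = 1, and there is no ∂_3, so H_2 = Z.

H_2 = Z.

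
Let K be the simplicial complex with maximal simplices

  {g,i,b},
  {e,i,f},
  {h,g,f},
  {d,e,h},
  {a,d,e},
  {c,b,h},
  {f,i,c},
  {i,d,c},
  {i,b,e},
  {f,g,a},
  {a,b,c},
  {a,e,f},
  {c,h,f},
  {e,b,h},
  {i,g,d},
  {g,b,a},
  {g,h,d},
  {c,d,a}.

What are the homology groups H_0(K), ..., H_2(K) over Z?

K has 9 vertices, 27 edges, 18 triangles.
rank ∂_0 = 0, rank ∂_1 = 8 ⇒ b_0 = 9 − 0 − 8 = 1; all invariant factors of ∂_1 are 1 so no torsion. So H_0 ≅ Z.
rank ∂_1 = 8, rank ∂_2 = 17 ⇒ b_1 = 27 − 8 − 17 = 2; all invariant factors of ∂_2 are 1 so no torsion. So H_1 ≅ Z^2.
rank ∂_2 = 17, rank ∂_3 = 0 ⇒ b_2 = 18 − 17 − 0 = 1. So H_2 ≅ Z.

H_0 ≅ Z,  H_1 ≅ Z^2,  H_2 ≅ Z.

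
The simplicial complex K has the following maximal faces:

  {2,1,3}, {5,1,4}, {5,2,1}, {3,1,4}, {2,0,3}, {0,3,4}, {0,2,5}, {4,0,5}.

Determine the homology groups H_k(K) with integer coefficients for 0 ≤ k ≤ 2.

Take the total order 0 < 1 < 2 < 3 < 4 < 5 on the vertex set. Then K (dimension 2) consists of the simplices:

  0-simplices (6): [0], [1], [2], [3], [4], [5]
  1-simplices (12): [0,2], [0,3], [0,4], [0,5], [1,2], [1,3], [1,4], [1,5], [2,3], [2,5], [3,4], [4,5]
  2-simplices (8): [0,2,3], [0,2,5], [0,3,4], [0,4,5], [1,2,3], [1,2,5], [1,3,4], [1,4,5]

giving chain groups C_0 ≅ Z^6, C_1 ≅ Z^12, C_2 ≅ Z^8.

Boundary ∂_1: C_1 → C_0 sends each edge [p,q] (with p < q) to q − p.
As a 6×12 matrix over Z this has rank 5, with invariant factors (1,1,1,1,1).

∂_2: C_2 → C_1 sends each 2-simplex [p,q,r] to [q,r] − [p,r] + [p,q]. For instance
  ∂[0,3,4] = [3,4] − [0,4] + [0,3],
  ∂[0,2,3] = [2,3] − [0,3] + [0,2].
This gives a 12×8 integer matrix of rank 7; reducing to Smith normal form yields diagonal entries (1,1,1,1,1,1,1).

Computing H_k = (kernel of ∂_k) / (image of ∂_{k+1}):

  H_0: rank C_0 − rank ∂_1 = 6 − 5 = 1, and the invariant factors of ∂_1 are all 1, so H_0 = Z.
  H_1: rank ker ∂_1 − rank ∂_2 = (12 − 5) − 7 = 0, and the invariant factors of ∂_2 are all 1, so H_1 = 0.
  H_2: rank ker ∂_2 − rank ∂_3 = (8 − 7) − 0 = 1, and there is no ∂_3, so H_2 = Z.

As a check, the Euler characteristic is 6 − 12 + 8 = 2, which agrees with 1 − 0 + 1 = 2.
(K is a triangulation of the 2-sphere S^2.)

H_0 = Z,  H_1 = 0,  H_2 = Z.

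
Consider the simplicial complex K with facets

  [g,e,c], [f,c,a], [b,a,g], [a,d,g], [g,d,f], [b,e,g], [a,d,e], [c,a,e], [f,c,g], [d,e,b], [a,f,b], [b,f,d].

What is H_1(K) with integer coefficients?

H_1 = Z/2Z.

Order the vertices as a < b < c < d < e < f < g. Listing each simplex with vertices in this order, K has dimension 2 with simplices:

  0-simplices (7): a, b, c, d, e, f, g
  1-simplices (18): ab, ac, ad, ae, af, ag, bd, be, bf, bg, ce, cf, cg, de, df, dg, eg, fg
  2-simplices (12): abf, abg, ace, acf, ade, adg, bde, bdf, beg, ceg, cfg, dfg

so the chain groups are C_0 ≅ Z^7, C_1 ≅ Z^18, C_2 ≅ Z^12.

∂_1: C_1 → C_0 is given by ∂[p,q] = [q] − [p].
The resulting 7×18 matrix has rank 6, and its Smith normal form has invariant factors (1,1,1,1,1,1).

∂_2: C_2 → C_1 acts by ∂[p,q,r] = [q,r] − [p,r] + [p,q]. For instance
  ∂dfg = fg − dg + df,
  ∂cfg = fg − cg + cf.
As a 18×12 matrix over Z this has rank 12, with invariant factors (1,1,1,1,1,1,1,1,1,1,1,2).

Now H_k = ker ∂_k / im ∂_{k+1}, so:

  H_1: rank ker ∂_1 − rank ∂_2 = (18 − 6) − 12 = 0, and ∂_2 has invariant factor 2 > 1, so H_1 = Z/2Z.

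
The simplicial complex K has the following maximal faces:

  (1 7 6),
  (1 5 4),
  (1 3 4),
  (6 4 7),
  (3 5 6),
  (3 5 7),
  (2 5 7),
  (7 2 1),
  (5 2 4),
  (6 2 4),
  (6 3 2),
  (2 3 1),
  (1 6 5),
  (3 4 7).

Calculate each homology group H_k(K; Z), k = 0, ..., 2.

H_0 = Z,  H_1 = Z^2,  H_2 = Z.

Order the vertices as 1 < 2 < 3 < 4 < 5 < 6 < 7. Listing each simplex with vertices in this order, K has dimension 2 with simplices:

  0-simplices (7): [1], [2], [3], [4], [5], [6], [7]
  1-simplices (21): [1,2], [1,3], [1,4], [1,5], [1,6], [1,7], [2,3], [2,4], [2,5], [2,6], [2,7], [3,4], [3,5], [3,6], [3,7], [4,5], [4,6], [4,7], [5,6], [5,7], [6,7]
  2-simplices (14): [1,2,3], [1,2,7], [1,3,4], [1,4,5], [1,5,6], [1,6,7], [2,3,6], [2,4,5], [2,4,6], [2,5,7], [3,4,7], [3,5,6], [3,5,7], [4,6,7]

giving chain groups C_0 ≅ Z^7, C_1 ≅ Z^21, C_2 ≅ Z^14.

∂_1: C_1 → C_0 is given by ∂[p,q] = [q] − [p].
The resulting 7×21 matrix has rank 6, and its Smith normal form has invariant factors (1,1,1,1,1,1).

∂_2: C_2 → C_1 maps a triangle to the signed sum of its edges. For instance
  ∂[1,5,6] = [5,6] − [1,6] + [1,5],
  ∂[1,3,4] = [3,4] − [1,4] + [1,3].
This gives a 21×14 integer matrix of rank 13; reducing to Smith normal form yields diagonal entries (1,1,1,1,1,1,1,1,1,1,1,1,1).

Now H_k = ker ∂_k / im ∂_{k+1}, so:

  H_0: rank C_0 − rank ∂_1 = 7 − 6 = 1, and the invariant factors of ∂_1 are all 1, so H_0 = Z.
  H_1: rank ker ∂_1 − rank ∂_2 = (21 − 6) − 13 = 2, and the invariant factors of ∂_2 are all 1, so H_1 = Z^2.
  H_2: rank ker ∂_2 − rank ∂_3 = (14 − 13) − 0 = 1, and there is no ∂_3, so H_2 = Z.

As a check, the Euler characteristic is 7 − 21 + 14 = 0, which agrees with 1 − 2 + 1 = 0.
(K is a triangulation of the torus T^2.)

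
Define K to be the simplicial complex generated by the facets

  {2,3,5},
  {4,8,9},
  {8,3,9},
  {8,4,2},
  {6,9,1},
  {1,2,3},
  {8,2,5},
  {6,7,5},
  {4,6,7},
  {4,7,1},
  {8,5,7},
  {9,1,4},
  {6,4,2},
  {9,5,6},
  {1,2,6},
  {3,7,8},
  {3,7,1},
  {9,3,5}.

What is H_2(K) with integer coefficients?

Order the vertices as 1 < 2 < 3 < 4 < 5 < 6 < 7 < 8 < 9. Listing each simplex with vertices in this order, K has dimension 2 with simplices:

  0-simplices (9): [1], [2], [3], [4], [5], [6], [7], [8], [9]
  1-simplices (27): (27 of them)
  2-simplices (18): [1,2,3], [1,2,6], [1,3,7], [1,4,7], [1,4,9], [1,6,9], [2,3,5], [2,4,6], [2,4,8], [2,5,8], [3,5,9], [3,7,8], [3,8,9], [4,6,7], [4,8,9], [5,6,7], [5,6,9], [5,7,8]

so the chain groups are C_0 ≅ Z^9, C_1 ≅ Z^27, C_2 ≅ Z^18.

Boundary ∂_1: C_1 → C_0 maps an edge to its endpoints' difference, ∂[p,q] = q − p. For instance
  ∂[1,6] = [6] − [1].
The 9×27 boundary matrix has rank 8 and Smith normal form diag(1,1,1,1,1,1,1,1).

The boundary map ∂_2: C_2 → C_1 maps a triangle to the signed sum of its edges. For instance
  ∂[5,7,8] = [7,8] − [5,8] + [5,7],
  ∂[3,5,9] = [5,9] − [3,9] + [3,5].
The resulting 27×18 matrix has rank 18, and its Smith normal form has invariant factors (1,1,1,1,1,1,1,1,1,1,1,1,1,1,1,1,1,2).

Now H_k = ker ∂_k / im ∂_{k+1}, so:

  H_2: rank ker ∂_2 − rank ∂_3 = (18 − 18) − 0 = 0, and there is no ∂_3, so H_2 ≅ 0.

(K is a triangulation of the Klein bottle.)

H_2 = 0.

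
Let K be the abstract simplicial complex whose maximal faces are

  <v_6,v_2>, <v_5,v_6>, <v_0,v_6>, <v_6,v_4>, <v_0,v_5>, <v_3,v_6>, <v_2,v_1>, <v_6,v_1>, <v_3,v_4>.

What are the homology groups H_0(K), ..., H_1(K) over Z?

We work with the vertex ordering v_0 < v_1 < v_2 < v_3 < v_4 < v_5 < v_6. The simplices of K, each written with vertices in increasing order, are:

  0-simplices (7): [v_0], [v_1], [v_2], [v_3], [v_4], [v_5], [v_6]
  1-simplices (9): [v_0,v_5], [v_0,v_6], [v_1,v_2], [v_1,v_6], [v_2,v_6], [v_3,v_4], [v_3,v_6], [v_4,v_6], [v_5,v_6]

so the chain groups are C_0 ≅ Z^7, C_1 ≅ Z^9.

Boundary ∂_1: C_1 → C_0 is given by ∂[p,q] = [q] − [p]. For instance
  ∂[v_1,v_2] = [v_2] − [v_1].
The resulting 7×9 matrix has rank 6, and its Smith normal form has invariant factors (1,1,1,1,1,1).

Reading off H_k = ker ∂_k / im ∂_{k+1}:

  H_0: rank C_0 − rank ∂_1 = 7 − 6 = 1, and the invariant factors of ∂_1 are all 1, so H_0 ≅ Z.
  H_1: rank ker ∂_1 − rank ∂_2 = (9 − 6) − 0 = 3, and there is no ∂_2, so H_1 ≅ Z^3.

(K is a triangulation of a wedge of 3 circles.)

H_0 ≅ Z,  H_1 ≅ Z^3.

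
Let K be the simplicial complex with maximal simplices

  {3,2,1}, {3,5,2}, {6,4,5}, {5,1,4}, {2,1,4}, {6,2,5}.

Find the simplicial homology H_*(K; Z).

Order the vertices as 1 < 2 < 3 < 4 < 5 < 6. Listing each simplex with vertices in this order, K has dimension 2 with simplices:

  0-simplices (6): [1], [2], [3], [4], [5], [6]
  1-simplices (12): [1,2], [1,3], [1,4], [1,5], [2,3], [2,4], [2,5], [2,6], [3,5], [4,5], [4,6], [5,6]
  2-simplices (6): [1,2,3], [1,2,4], [1,4,5], [2,3,5], [2,5,6], [4,5,6]

so the chain groups are C_0 ≅ Z^6, C_1 ≅ Z^12, C_2 ≅ Z^6.

Boundary ∂_1: C_1 → C_0 sends each edge [p,q] (with p < q) to q − p.
The resulting 6×12 matrix has rank 5, and its Smith normal form has invariant factors (1,1,1,1,1).

∂_2: C_2 → C_1 sends each 2-simplex [p,q,r] to [q,r] − [p,r] + [p,q]. For instance
  ∂[2,3,5] = [3,5] − [2,5] + [2,3],
  ∂[2,5,6] = [5,6] − [2,6] + [2,5].
This gives a 12×6 integer matrix of rank 6; reducing to Smith normal form yields diagonal entries (1,1,1,1,1,1).

Now H_k = ker ∂_k / im ∂_{k+1}, so:

  H_0: rank C_0 − rank ∂_1 = 6 − 5 = 1, and the invariant factors of ∂_1 are all 1, so H_0 = Z.
  H_1: rank ker ∂_1 − rank ∂_2 = (12 − 5) − 6 = 1, and the invariant factors of ∂_2 are all 1, so H_1 = Z.
  H_2: rank ker ∂_2 − rank ∂_3 = (6 − 6) − 0 = 0, and there is no ∂_3, so H_2 = 0.

H_0 ≅ Z,  H_1 ≅ Z,  H_2 = 0.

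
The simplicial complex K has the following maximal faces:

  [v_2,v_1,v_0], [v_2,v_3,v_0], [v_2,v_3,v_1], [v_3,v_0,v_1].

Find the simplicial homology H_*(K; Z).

H_0 ≅ Z,  H_1 = 0,  H_2 ≅ Z.

Fix the vertex order v_0 < v_1 < v_2 < v_3 and write every simplex with vertices in increasing order. Then dim K = 2 and the simplices of K are:

  0-simplices (4): [v_0], [v_1], [v_2], [v_3]
  1-simplices (6): [v_0,v_1], [v_0,v_2], [v_0,v_3], [v_1,v_2], [v_1,v_3], [v_2,v_3]
  2-simplices (4): [v_0,v_1,v_2], [v_0,v_1,v_3], [v_0,v_2,v_3], [v_1,v_2,v_3]

so the chain groups are C_0 ≅ Z^4, C_1 ≅ Z^6, C_2 ≅ Z^4.

∂_1: C_1 → C_0 maps an edge to its endpoints' difference, ∂[p,q] = q − p. For instance
  ∂[v_1,v_2] = [v_2] − [v_1].
As a 4×6 matrix over Z this has rank 3, with invariant factors (1,1,1).

The boundary map ∂_2: C_2 → C_1 sends each 2-simplex [p,q,r] to [q,r] − [p,r] + [p,q]. For instance
  ∂[v_1,v_2,v_3] = [v_2,v_3] − [v_1,v_3] + [v_1,v_2],
  ∂[v_0,v_1,v_3] = [v_1,v_3] − [v_0,v_3] + [v_0,v_1].
As a 6×4 matrix over Z this has rank 3, with invariant factors (1,1,1).

Reading off H_k = ker ∂_k / im ∂_{k+1}:

  H_0: rank C_0 − rank ∂_1 = 4 − 3 = 1, and the invariant factors of ∂_1 are all 1, so H_0 = Z.
  H_1: rank ker ∂_1 − rank ∂_2 = (6 − 3) − 3 = 0, and the invariant factors of ∂_2 are all 1, so H_1 = 0.
  H_2: rank ker ∂_2 − rank ∂_3 = (4 − 3) − 0 = 1, and there is no ∂_3, so H_2 = Z.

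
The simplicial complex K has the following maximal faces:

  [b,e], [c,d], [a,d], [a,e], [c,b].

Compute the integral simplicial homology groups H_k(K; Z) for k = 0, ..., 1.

H_0 ≅ Z,  H_1 ≅ Z.

Take the total order a < b < c < d < e on the vertex set. Then K (dimension 1) consists of the simplices:

  0-simplices (5): a, b, c, d, e
  1-simplices (5): ad, ae, bc, be, cd

so the chain groups are C_0 ≅ Z^5, C_1 ≅ Z^5.

The boundary map ∂_1: C_1 → C_0 maps an edge to its endpoints' difference, ∂[p,q] = q − p. For instance
  ∂cd = d − c.
As a 5×5 matrix over Z this has rank 4, with invariant factors (1,1,1,1).

Computing H_k = (kernel of ∂_k) / (image of ∂_{k+1}):

  H_0: rank C_0 − rank ∂_1 = 5 − 4 = 1, and the invariant factors of ∂_1 are all 1, so H_0 ≅ Z.
  H_1: rank ker ∂_1 − rank ∂_2 = (5 − 4) − 0 = 1, and there is no ∂_2, so H_1 ≅ Z.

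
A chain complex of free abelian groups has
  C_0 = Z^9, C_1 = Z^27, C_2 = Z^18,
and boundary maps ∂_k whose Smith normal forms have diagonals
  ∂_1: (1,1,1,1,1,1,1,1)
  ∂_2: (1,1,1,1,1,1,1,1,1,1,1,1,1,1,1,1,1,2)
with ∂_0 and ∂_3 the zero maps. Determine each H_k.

H_0 = Z,  H_1 = Z ⊕ Z/2,  H_2 = 0.

H_0: b_0 = 9 − 0 − 8 = 1; torsion from ∂_1 factors > 1: none. So H_0 = Z.
H_1: b_1 = 27 − 8 − 18 = 1; torsion from ∂_2 factors > 1: [2]. So H_1 = Z ⊕ Z/2.
H_2: b_2 = 18 − 18 − 0 = 0; torsion from ∂_3 factors > 1: none. So H_2 = 0.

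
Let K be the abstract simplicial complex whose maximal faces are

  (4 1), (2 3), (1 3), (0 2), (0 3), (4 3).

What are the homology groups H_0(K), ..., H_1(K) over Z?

Fix the vertex order 0 < 1 < 2 < 3 < 4 and write every simplex with vertices in increasing order. Then dim K = 1 and the simplices of K are:

  0-simplices (5): [0], [1], [2], [3], [4]
  1-simplices (6): [0,2], [0,3], [1,3], [1,4], [2,3], [3,4]

giving chain groups C_0 ≅ Z^5, C_1 ≅ Z^6.

The boundary map ∂_1: C_1 → C_0 sends each edge [p,q] (with p < q) to q − p. For instance
  ∂[2,3] = [3] − [2].
The 5×6 boundary matrix has rank 4 and Smith normal form diag(1,1,1,1).

Reading off H_k = ker ∂_k / im ∂_{k+1}:

  H_0: rank C_0 − rank ∂_1 = 5 − 4 = 1, and the invariant factors of ∂_1 are all 1, so H_0 = Z.
  H_1: rank ker ∂_1 − rank ∂_2 = (6 − 4) − 0 = 2, and there is no ∂_2, so H_1 = Z^2.

As a check, the Euler characteristic is 5 − 6 = -1, which agrees with 1 − 2 = -1.

H_0 ≅ Z,  H_1 ≅ Z^2.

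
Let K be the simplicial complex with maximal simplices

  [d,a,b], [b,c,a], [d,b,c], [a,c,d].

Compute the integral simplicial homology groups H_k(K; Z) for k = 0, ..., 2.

H_0 ≅ Z,  H_1 = 0,  H_2 ≅ Z.

K has 4 vertices, 6 edges, 4 triangles.
rank ∂_0 = 0, rank ∂_1 = 3 ⇒ b_0 = 4 − 0 − 3 = 1; all invariant factors of ∂_1 are 1 so no torsion. So H_0 ≅ Z.
rank ∂_1 = 3, rank ∂_2 = 3 ⇒ b_1 = 6 − 3 − 3 = 0; all invariant factors of ∂_2 are 1 so no torsion. So H_1 ≅ 0.
rank ∂_2 = 3, rank ∂_3 = 0 ⇒ b_2 = 4 − 3 − 0 = 1. So H_2 ≅ Z.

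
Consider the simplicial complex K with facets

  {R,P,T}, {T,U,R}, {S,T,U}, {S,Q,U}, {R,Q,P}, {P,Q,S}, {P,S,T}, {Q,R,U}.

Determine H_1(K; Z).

We work with the vertex ordering P < Q < R < S < T < U. The simplices of K, each written with vertices in increasing order, are:

  0-simplices (6): P, Q, R, S, T, U
  1-simplices (12): PQ, PR, PS, PT, QR, QS, QU, RT, RU, ST, SU, TU
  2-simplices (8): PQR, PQS, PRT, PST, QRU, QSU, RTU, STU

Hence C_0 ≅ Z^6, C_1 ≅ Z^12, C_2 ≅ Z^8.

∂_1: C_1 → C_0 sends each edge [p,q] (with p < q) to q − p. For instance
  ∂QU = U − Q.
The 6×12 boundary matrix has rank 5 and Smith normal form diag(1,1,1,1,1).

The boundary map ∂_2: C_2 → C_1 sends each 2-simplex [p,q,r] to [q,r] − [p,r] + [p,q]. For instance
  ∂PRT = RT − PT + PR,
  ∂QSU = SU − QU + QS.
This gives a 12×8 integer matrix of rank 7; reducing to Smith normal form yields diagonal entries (1,1,1,1,1,1,1).

Now H_k = ker ∂_k / im ∂_{k+1}, so:

  H_1: rank ker ∂_1 − rank ∂_2 = (12 − 5) − 7 = 0, and the invariant factors of ∂_2 are all 1, so H_1 ≅ 0.

(K is a triangulation of the 2-sphere S^2.)

H_1 = 0.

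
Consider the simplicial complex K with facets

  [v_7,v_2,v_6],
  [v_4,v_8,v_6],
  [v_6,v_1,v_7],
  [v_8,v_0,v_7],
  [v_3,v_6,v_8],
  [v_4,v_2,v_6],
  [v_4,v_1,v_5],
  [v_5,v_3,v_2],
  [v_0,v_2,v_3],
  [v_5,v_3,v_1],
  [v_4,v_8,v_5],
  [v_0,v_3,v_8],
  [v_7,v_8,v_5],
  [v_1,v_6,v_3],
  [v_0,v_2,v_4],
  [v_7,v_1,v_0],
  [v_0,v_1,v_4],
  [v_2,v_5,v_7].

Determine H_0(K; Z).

K has 9 vertices, 27 edges, 18 triangles.
rank ∂_0 = 0, rank ∂_1 = 8 ⇒ b_0 = 9 − 0 − 8 = 1; all invariant factors of ∂_1 are 1 so no torsion. So H_0 = Z.

H_0 ≅ Z.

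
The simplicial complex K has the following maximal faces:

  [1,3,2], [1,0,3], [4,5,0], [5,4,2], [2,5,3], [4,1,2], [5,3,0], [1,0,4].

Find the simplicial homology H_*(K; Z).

Order the vertices as 0 < 1 < 2 < 3 < 4 < 5. Listing each simplex with vertices in this order, K has dimension 2 with simplices:

  0-simplices (6): [0], [1], [2], [3], [4], [5]
  1-simplices (12): [0,1], [0,3], [0,4], [0,5], [1,2], [1,3], [1,4], [2,3], [2,4], [2,5], [3,5], [4,5]
  2-simplices (8): [0,1,3], [0,1,4], [0,3,5], [0,4,5], [1,2,3], [1,2,4], [2,3,5], [2,4,5]

so the chain groups are C_0 ≅ Z^6, C_1 ≅ Z^12, C_2 ≅ Z^8.

Boundary ∂_1: C_1 → C_0 sends each edge [p,q] (with p < q) to q − p.
This gives a 6×12 integer matrix of rank 5; reducing to Smith normal form yields diagonal entries (1,1,1,1,1).

The boundary map ∂_2: C_2 → C_1 sends each 2-simplex [p,q,r] to [q,r] − [p,r] + [p,q]. For instance
  ∂[0,4,5] = [4,5] − [0,5] + [0,4],
  ∂[0,1,4] = [1,4] − [0,4] + [0,1].
The resulting 12×8 matrix has rank 7, and its Smith normal form has invariant factors (1,1,1,1,1,1,1).

Reading off H_k = ker ∂_k / im ∂_{k+1}:

  H_0: rank C_0 − rank ∂_1 = 6 − 5 = 1, and the invariant factors of ∂_1 are all 1, so H_0 = Z.
  H_1: rank ker ∂_1 − rank ∂_2 = (12 − 5) − 7 = 0, and the invariant factors of ∂_2 are all 1, so H_1 = 0.
  H_2: rank ker ∂_2 − rank ∂_3 = (8 − 7) − 0 = 1, and there is no ∂_3, so H_2 = Z.

(K is a triangulation of the 2-sphere S^2.)

H_0 ≅ Z,  H_1 = 0,  H_2 ≅ Z.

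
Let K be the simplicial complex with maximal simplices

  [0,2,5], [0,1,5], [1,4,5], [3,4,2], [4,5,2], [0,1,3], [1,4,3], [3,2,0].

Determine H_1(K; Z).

H_1 ≅ 0.

Order the vertices as 0 < 1 < 2 < 3 < 4 < 5. Listing each simplex with vertices in this order, K has dimension 2 with simplices:

  0-simplices (6): [0], [1], [2], [3], [4], [5]
  1-simplices (12): [0,1], [0,2], [0,3], [0,5], [1,3], [1,4], [1,5], [2,3], [2,4], [2,5], [3,4], [4,5]
  2-simplices (8): [0,1,3], [0,1,5], [0,2,3], [0,2,5], [1,3,4], [1,4,5], [2,3,4], [2,4,5]

so the chain groups are C_0 ≅ Z^6, C_1 ≅ Z^12, C_2 ≅ Z^8.

The boundary map ∂_1: C_1 → C_0 sends each edge [p,q] (with p < q) to q − p. For instance
  ∂[4,5] = [5] − [4].
As a 6×12 matrix over Z this has rank 5, with invariant factors (1,1,1,1,1).

The boundary map ∂_2: C_2 → C_1 sends each 2-simplex [p,q,r] to [q,r] − [p,r] + [p,q]. For instance
  ∂[0,1,3] = [1,3] − [0,3] + [0,1],
  ∂[1,4,5] = [4,5] − [1,5] + [1,4].
The 12×8 boundary matrix has rank 7 and Smith normal form diag(1,1,1,1,1,1,1).

Computing H_k = (kernel of ∂_k) / (image of ∂_{k+1}):

  H_1: rank ker ∂_1 − rank ∂_2 = (12 − 5) − 7 = 0, and the invariant factors of ∂_2 are all 1, so H_1 ≅ 0.

(K is a triangulation of the 2-sphere S^2.)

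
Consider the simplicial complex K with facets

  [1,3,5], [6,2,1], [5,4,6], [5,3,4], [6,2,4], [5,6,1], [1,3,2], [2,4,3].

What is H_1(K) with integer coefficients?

K has 6 vertices, 12 edges, 8 triangles.
rank ∂_1 = 5, rank ∂_2 = 7 ⇒ b_1 = 12 − 5 − 7 = 0; all invariant factors of ∂_2 are 1 so no torsion. So H_1 = 0.

H_1 = 0.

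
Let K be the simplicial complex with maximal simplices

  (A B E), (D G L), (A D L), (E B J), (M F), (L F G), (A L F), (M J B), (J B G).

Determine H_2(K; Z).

H_2 = 0.

Take the total order A < B < D < E < F < G < J < L < M on the vertex set. Then K (dimension 2) consists of the simplices:

  0-simplices (9): A, B, D, E, F, G, J, L, M
  1-simplices (18): AB, AD, AE, AF, AL, BE, BG, BJ, BM, DG, DL, EJ, FG, FL, FM, GJ, GL, JM
  2-simplices (8): ABE, ADL, AFL, BEJ, BGJ, BJM, DGL, FGL

so the chain groups are C_0 ≅ Z^9, C_1 ≅ Z^18, C_2 ≅ Z^8.

The boundary map ∂_1: C_1 → C_0 sends each edge [p,q] (with p < q) to q − p. For instance
  ∂BE = E − B.
The 9×18 boundary matrix has rank 8 and Smith normal form diag(1,1,1,1,1,1,1,1).

The boundary map ∂_2: C_2 → C_1 maps a triangle to the signed sum of its edges. For instance
  ∂BGJ = GJ − BJ + BG,
  ∂DGL = GL − DL + DG.
The 18×8 boundary matrix has rank 8 and Smith normal form diag(1,1,1,1,1,1,1,1).

Computing H_k = (kernel of ∂_k) / (image of ∂_{k+1}):

  H_2: rank ker ∂_2 − rank ∂_3 = (8 − 8) − 0 = 0, and there is no ∂_3, so H_2 = 0.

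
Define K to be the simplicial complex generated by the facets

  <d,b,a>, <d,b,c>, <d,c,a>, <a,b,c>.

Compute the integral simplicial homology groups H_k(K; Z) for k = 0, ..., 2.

We work with the vertex ordering a < b < c < d. The simplices of K, each written with vertices in increasing order, are:

  0-simplices (4): a, b, c, d
  1-simplices (6): ab, ac, ad, bc, bd, cd
  2-simplices (4): abc, abd, acd, bcd

giving chain groups C_0 ≅ Z^4, C_1 ≅ Z^6, C_2 ≅ Z^4.

The boundary map ∂_1: C_1 → C_0 maps an edge to its endpoints' difference, ∂[p,q] = q − p. For instance
  ∂ad = d − a.
The resulting 4×6 matrix has rank 3, and its Smith normal form has invariant factors (1,1,1).

∂_2: C_2 → C_1 acts by ∂[p,q,r] = [q,r] − [p,r] + [p,q]. For instance
  ∂acd = cd − ad + ac,
  ∂abc = bc − ac + ab.
The resulting 6×4 matrix has rank 3, and its Smith normal form has invariant factors (1,1,1).

Computing H_k = (kernel of ∂_k) / (image of ∂_{k+1}):

  H_0: rank C_0 − rank ∂_1 = 4 − 3 = 1, and the invariant factors of ∂_1 are all 1, so H_0 ≅ Z.
  H_1: rank ker ∂_1 − rank ∂_2 = (6 − 3) − 3 = 0, and the invariant factors of ∂_2 are all 1, so H_1 ≅ 0.
  H_2: rank ker ∂_2 − rank ∂_3 = (4 − 3) − 0 = 1, and there is no ∂_3, so H_2 ≅ Z.

(K is a triangulation of the 2-sphere S^2.)

H_0 = Z,  H_1 = 0,  H_2 = Z.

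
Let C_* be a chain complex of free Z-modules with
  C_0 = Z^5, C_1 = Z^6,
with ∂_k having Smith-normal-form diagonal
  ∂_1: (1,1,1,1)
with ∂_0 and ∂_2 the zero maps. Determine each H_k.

H_0: b_0 = 5 − 0 − 4 = 1; torsion from ∂_1 factors > 1: none. So H_0 ≅ Z.
H_1: b_1 = 6 − 4 − 0 = 2; torsion from ∂_2 factors > 1: none. So H_1 ≅ Z^2.

H_0 ≅ Z,  H_1 ≅ Z^2.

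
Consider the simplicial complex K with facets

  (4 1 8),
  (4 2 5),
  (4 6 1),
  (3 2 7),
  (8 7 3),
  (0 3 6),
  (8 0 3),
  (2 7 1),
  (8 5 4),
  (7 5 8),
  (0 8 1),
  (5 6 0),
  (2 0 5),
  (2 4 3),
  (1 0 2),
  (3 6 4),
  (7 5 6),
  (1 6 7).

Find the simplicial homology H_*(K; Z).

H_0 ≅ Z,  H_1 ≅ Z^2,  H_2 ≅ Z.

We work with the vertex ordering 0 < 1 < 2 < 3 < 4 < 5 < 6 < 7 < 8. The simplices of K, each written with vertices in increasing order, are:

  0-simplices (9): [0], [1], [2], [3], [4], [5], [6], [7], [8]
  1-simplices (27): (27 of them)
  2-simplices (18): [0,1,2], [0,1,8], [0,2,5], [0,3,6], [0,3,8], [0,5,6], [1,2,7], [1,4,6], [1,4,8], [1,6,7], [2,3,4], [2,3,7], [2,4,5], [3,4,6], [3,7,8], [4,5,8], [5,6,7], [5,7,8]

giving chain groups C_0 ≅ Z^9, C_1 ≅ Z^27, C_2 ≅ Z^18.

The boundary map ∂_1: C_1 → C_0 is given by ∂[p,q] = [q] − [p].
The resulting 9×27 matrix has rank 8, and its Smith normal form has invariant factors (1,1,1,1,1,1,1,1).

Boundary ∂_2: C_2 → C_1 acts by ∂[p,q,r] = [q,r] − [p,r] + [p,q]. For instance
  ∂[1,6,7] = [6,7] − [1,7] + [1,6],
  ∂[5,7,8] = [7,8] − [5,8] + [5,7].
The 27×18 boundary matrix has rank 17 and Smith normal form diag(1,1,1,1,1,1,1,1,1,1,1,1,1,1,1,1,1).

Now H_k = ker ∂_k / im ∂_{k+1}, so:

  H_0: rank C_0 − rank ∂_1 = 9 − 8 = 1, and the invariant factors of ∂_1 are all 1, so H_0 = Z.
  H_1: rank ker ∂_1 − rank ∂_2 = (27 − 8) − 17 = 2, and the invariant factors of ∂_2 are all 1, so H_1 = Z^2.
  H_2: rank ker ∂_2 − rank ∂_3 = (18 − 17) − 0 = 1, and there is no ∂_3, so H_2 = Z.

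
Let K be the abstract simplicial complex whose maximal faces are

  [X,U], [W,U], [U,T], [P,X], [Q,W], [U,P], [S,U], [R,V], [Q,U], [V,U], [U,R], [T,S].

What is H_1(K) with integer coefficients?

H_1 ≅ Z^4.

Take the total order P < Q < R < S < T < U < V < W < X on the vertex set. Then K (dimension 1) consists of the simplices:

  0-simplices (9): P, Q, R, S, T, U, V, W, X
  1-simplices (12): PU, PX, QU, QW, RU, RV, ST, SU, TU, UV, UW, UX

Hence C_0 ≅ Z^9, C_1 ≅ Z^12.

∂_1: C_1 → C_0 sends each edge [p,q] (with p < q) to q − p. For instance
  ∂TU = U − T.
The 9×12 boundary matrix has rank 8 and Smith normal form diag(1,1,1,1,1,1,1,1).

Reading off H_k = ker ∂_k / im ∂_{k+1}:

  H_1: rank ker ∂_1 − rank ∂_2 = (12 − 8) − 0 = 4, and there is no ∂_2, so H_1 = Z^4.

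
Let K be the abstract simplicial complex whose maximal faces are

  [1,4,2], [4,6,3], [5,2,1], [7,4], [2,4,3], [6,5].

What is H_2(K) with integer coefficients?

H_2 = 0.

K has 7 vertices, 11 edges, 4 triangles.
rank ∂_2 = 4, rank ∂_3 = 0 ⇒ b_2 = 4 − 4 − 0 = 0. So H_2 ≅ 0.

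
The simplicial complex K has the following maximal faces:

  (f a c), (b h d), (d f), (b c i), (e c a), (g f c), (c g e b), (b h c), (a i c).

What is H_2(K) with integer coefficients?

Order the vertices as a < b < c < d < e < f < g < h < i. Listing each simplex with vertices in this order, K has dimension 3 with simplices:

  0-simplices (9): a, b, c, d, e, f, g, h, i
  1-simplices (19): ac, ae, af, ai, bc, bd, be, bg, bh, bi, ce, cf, cg, ch, ci, df, dh, eg, fg
  2-simplices (11): ace, acf, aci, bce, bcg, bch, bci, bdh, beg, ceg, cfg
  3-simplices (1): bceg

giving chain groups C_0 ≅ Z^9, C_1 ≅ Z^19, C_2 ≅ Z^11, C_3 ≅ Z^1.

Boundary ∂_1: C_1 → C_0 is given by ∂[p,q] = [q] − [p]. For instance
  ∂ai = i − a.
This gives a 9×19 integer matrix of rank 8; reducing to Smith normal form yields diagonal entries (1,1,1,1,1,1,1,1).

Boundary ∂_2: C_2 → C_1 sends each 2-simplex [p,q,r] to [q,r] − [p,r] + [p,q]. For instance
  ∂beg = eg − bg + be,
  ∂aci = ci − ai + ac.
As a 19×11 matrix over Z this has rank 10, with invariant factors (1,1,1,1,1,1,1,1,1,1).

Boundary ∂_3: C_3 → C_2 sends each 3-simplex σ to the alternating sum Σ_i (−1)^i (σ with its i-th vertex removed). For instance
  ∂bceg = ceg − beg + bcg − bce.
As a 11×1 matrix over Z this has rank 1, with invariant factors (1).

Now H_k = ker ∂_k / im ∂_{k+1}, so:

  H_2: rank ker ∂_2 − rank ∂_3 = (11 − 10) − 1 = 0, and the invariant factors of ∂_3 are all 1, so H_2 ≅ 0.

H_2 = 0.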